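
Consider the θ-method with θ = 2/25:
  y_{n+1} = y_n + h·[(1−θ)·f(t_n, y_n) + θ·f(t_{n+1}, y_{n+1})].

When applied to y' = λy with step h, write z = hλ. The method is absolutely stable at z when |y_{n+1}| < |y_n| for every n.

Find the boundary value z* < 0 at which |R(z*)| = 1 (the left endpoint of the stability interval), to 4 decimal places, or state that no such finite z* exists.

Set f=λy, z=hλ:
  y_{n+1} = y_n + z·[23/25·y_n + 2/25·y_{n+1}] ⇒ (1 − 2/25z)y_{n+1} = (1 + 23/25z)y_n
  ⇒ R(z) = (1 + 23/25z)/(1 − 2/25z).

Find x<0 with |R(x)|<1.
x=-0.74: |R|=0.3014
R=−1: 1+23/25x = −1+2/25x ⇒ -21/25x=2 ⇒ x=2/(-21/25)=-2.3810
Confirm numerically:
  x=-2.264: |R|=0.91682 <1
  x=-1.451: |R|=0.30009 <1
  x=-0.991: |R|=0.08180 <1
  x=-2.965: |R|=1.39654 >1
  x=-2.891: |R|=1.34796 >1
Interval (-2.3810, 0).

z* = -2.3810.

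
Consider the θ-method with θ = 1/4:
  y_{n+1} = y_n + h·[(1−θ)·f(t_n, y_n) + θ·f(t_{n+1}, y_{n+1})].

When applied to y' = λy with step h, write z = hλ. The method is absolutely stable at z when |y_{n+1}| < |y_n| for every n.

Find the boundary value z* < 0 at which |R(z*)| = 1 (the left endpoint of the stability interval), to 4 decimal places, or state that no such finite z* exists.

On y'=λy, z=hλ:
  y_{n+1} = y_n + z·[3/4·y_n + 1/4·y_{n+1}] ⇒ (1 − 1/4z)y_{n+1} = (1 + 3/4z)y_n
  Hence R(z) = (1 + 3/4z)/(1 − 1/4z).

Boundary: |R(x)|=1, x<0.
x=-1.19: |R|=0.0829
R=−1: 1+3/4x = −1+1/4x ⇒ -1/2x=2 ⇒ x=2/(-1/2)=-4.0000
Confirm numerically:
  x=-3.039: |R|=0.72695 <1
  x=-2.060: |R|=0.35974 <1
  x=-1.752: |R|=0.21836 <1
  x=-1.742: |R|=0.21351 <1
  x=-4.421: |R|=1.09999 >1
  x=-4.207: |R|=1.05044 >1
So |R|<1 on (-4.0000, 0).

z* = -4.0000.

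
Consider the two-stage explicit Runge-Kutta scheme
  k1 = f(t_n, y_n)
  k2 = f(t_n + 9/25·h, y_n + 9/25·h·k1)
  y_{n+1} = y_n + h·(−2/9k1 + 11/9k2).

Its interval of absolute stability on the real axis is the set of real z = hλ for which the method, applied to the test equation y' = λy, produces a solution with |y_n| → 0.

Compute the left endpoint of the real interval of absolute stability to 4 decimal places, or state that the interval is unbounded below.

Test eqn y'=λy, z=hλ:
  k1=λy_n ⇒ h·k1=z·y_n;  k2=λ(1+9/25z)y_n ⇒ h·k2=z(1+9/25z)y_n
  y_{n+1}/y_n = 1 − 2/9z + 11/9z(1+9/25z) = 1 + z + 11/25z²
  Hence R(z) = 1 + z + 11/25z².

Boundary: |R(x)|=1, x<0.
x=-0.59: |R|=0.5632
R=1: x+11/25x²=0 ⇒ x=−25/11=-2.2727; min R=1−1/(4·11/25)=0.4318>−1
Confirm numerically:
  x=-1.284: |R|=0.44141 <1
  x=-0.989: |R|=0.44137 <1
  x=-0.972: |R|=0.44370 <1
  x=-2.727: |R|=1.54507 >1
  x=-2.430: |R|=1.16816 >1
Interval (-2.2727, 0).

left endpoint -2.2727.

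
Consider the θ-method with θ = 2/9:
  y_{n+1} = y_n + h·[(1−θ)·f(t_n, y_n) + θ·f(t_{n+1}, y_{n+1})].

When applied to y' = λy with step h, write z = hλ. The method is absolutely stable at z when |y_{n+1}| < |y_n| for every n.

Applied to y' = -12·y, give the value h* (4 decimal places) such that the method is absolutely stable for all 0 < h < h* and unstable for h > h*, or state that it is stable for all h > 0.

(-3.6000,0); λ=-12 ⇒ h* = (18/5)/12 = 0.3000.

Set f=λy, z=hλ:
  y_{n+1} = y_n + z·[7/9·y_n + 2/9·y_{n+1}] ⇒ (1 − 2/9z)y_{n+1} = (1 + 7/9z)y_n
  ⇒ R(z) = (1 + 7/9z)/(1 − 2/9z).

Find x<0 with |R(x)|<1.
x=-0.34: |R|=0.6839
R=−1: 1+7/9x = −1+2/9x ⇒ -5/9x=2 ⇒ x=2/(-5/9)=-3.6000
Confirm numerically:
  x=-2.865: |R|=0.75051 <1
  x=-2.248: |R|=0.49911 <1
  x=-1.951: |R|=0.36095 <1
  x=-4.084: |R|=1.14096 >1
  x=-3.776: |R|=1.05317 >1
  x=-3.742: |R|=1.04307 >1
Stable set (-3.6000, 0).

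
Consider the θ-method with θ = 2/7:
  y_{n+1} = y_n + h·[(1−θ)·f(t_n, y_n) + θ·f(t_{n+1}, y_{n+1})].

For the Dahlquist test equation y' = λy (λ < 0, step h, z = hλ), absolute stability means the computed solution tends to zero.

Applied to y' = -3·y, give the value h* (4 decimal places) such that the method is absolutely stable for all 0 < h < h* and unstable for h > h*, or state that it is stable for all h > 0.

Test eqn y'=λy, z=hλ:
  y_{n+1} = y_n + z·[5/7·y_n + 2/7·y_{n+1}] ⇒ (1 − 2/7z)y_{n+1} = (1 + 5/7z)y_n
  so R(z) = (1 + 5/7z)/(1 − 2/7z).

Find x<0 with |R(x)|<1.
x=-1.3: |R|=0.0521
R=−1: 1+5/7x = −1+2/7x ⇒ -3/7x=2 ⇒ x=2/(-3/7)=-4.6667
Confirm numerically:
  x=-4.231: |R|=0.91547 <1
  x=-3.207: |R|=0.67355 <1
  x=-2.454: |R|=0.44256 <1
  x=-4.994: |R|=1.05781 >1
  x=-4.816: |R|=1.02694 >1
  x=-4.706: |R|=1.00719 >1
So |R|<1 on (-4.6667, 0).

(-4.6667,0); λ=-3 ⇒ h* = (14/3)/3 = 1.5556.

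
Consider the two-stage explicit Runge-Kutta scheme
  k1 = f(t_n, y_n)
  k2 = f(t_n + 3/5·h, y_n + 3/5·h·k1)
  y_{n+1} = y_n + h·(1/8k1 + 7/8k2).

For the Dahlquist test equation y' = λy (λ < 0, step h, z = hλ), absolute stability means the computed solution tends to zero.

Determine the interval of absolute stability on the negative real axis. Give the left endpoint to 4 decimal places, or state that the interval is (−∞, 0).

With y'=λy (z=hλ):
  k1=λy_n ⇒ h·k1=z·y_n;  k2=λ(1+3/5z)y_n ⇒ h·k2=z(1+3/5z)y_n
  y_{n+1}/y_n = 1 + 1/8z + 7/8z(1+3/5z) = 1 + z + 21/40z²
  so R(z) = 1 + z + 21/40z².

Find x<0 with |R(x)|<1.
x=-0.66: |R|=0.5687
R=1: x+21/40x²=0 ⇒ x=−40/21=-1.9048; min R=1−1/(4·21/40)=0.5238>−1
Confirm numerically:
  x=-1.727: |R|=0.83883 <1
  x=-1.628: |R|=0.76345 <1
  x=-1.476: |R|=0.66775 <1
  x=-0.892: |R|=0.52572 <1
  x=-2.289: |R|=1.46175 >1
  x=-2.056: |R|=1.16325 >1
  x=-1.964: |R|=1.06108 >1
Interval (-1.9048, 0).

z∈(-1.9048,0).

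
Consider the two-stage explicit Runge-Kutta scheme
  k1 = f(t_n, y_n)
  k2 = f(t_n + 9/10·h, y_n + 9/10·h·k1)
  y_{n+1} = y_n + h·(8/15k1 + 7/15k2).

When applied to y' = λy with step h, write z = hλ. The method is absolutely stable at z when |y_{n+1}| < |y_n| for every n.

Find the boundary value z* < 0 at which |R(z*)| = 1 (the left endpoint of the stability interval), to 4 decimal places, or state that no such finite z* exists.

z* = -2.3810.

Test eqn y'=λy, z=hλ:
  k1=λy_n ⇒ h·k1=z·y_n;  k2=λ(1+9/10z)y_n ⇒ h·k2=z(1+9/10z)y_n
  y_{n+1}/y_n = 1 + 8/15z + 7/15z(1+9/10z) = 1 + z + 21/50z²
  ⇒ R(z) = 1 + z + 21/50z².

Solve |R(x)|<1 on ℝ⁻.
x=-1.12: |R|=0.4068
R=1: x+21/50x²=0 ⇒ x=−50/21=-2.3810; min R=1−1/(4·21/50)=0.4048>−1
Confirm numerically:
  x=-2.329: |R|=0.94918 <1
  x=-2.130: |R|=0.77550 <1
  x=-1.971: |R|=0.66063 <1
  x=-1.630: |R|=0.48590 <1
  x=-2.935: |R|=1.68297 >1
  x=-2.825: |R|=1.52686 >1
  x=-2.452: |R|=1.07317 >1
Stable set (-2.3810, 0).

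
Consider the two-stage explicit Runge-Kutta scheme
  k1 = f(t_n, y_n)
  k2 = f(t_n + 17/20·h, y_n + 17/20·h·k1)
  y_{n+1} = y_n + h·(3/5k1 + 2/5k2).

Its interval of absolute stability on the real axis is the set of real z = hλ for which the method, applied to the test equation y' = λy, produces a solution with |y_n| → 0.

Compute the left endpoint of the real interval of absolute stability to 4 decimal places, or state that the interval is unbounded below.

Set f=λy, z=hλ:
  k1=λy_n ⇒ h·k1=z·y_n;  k2=λ(1+17/20z)y_n ⇒ h·k2=z(1+17/20z)y_n
  y_{n+1}/y_n = 1 + 3/5z + 2/5z(1+17/20z) = 1 + z + 17/50z²
  ⇒ R(z) = 1 + z + 17/50z².

Boundary: |R(x)|=1, x<0.
x=-0.61: |R|=0.5165
R=1: x+17/50x²=0 ⇒ x=−50/17=-2.9412; min R=1−1/(4·17/50)=0.2647>−1
Confirm numerically:
  x=-2.762: |R|=0.83174 <1
  x=-2.603: |R|=0.70071 <1
  x=-1.217: |R|=0.28657 <1
  x=-1.191: |R|=0.29128 <1
  x=-3.516: |R|=1.68717 >1
  x=-3.289: |R|=1.38896 >1
Interval (-2.9412, 0).

left endpoint -2.9412.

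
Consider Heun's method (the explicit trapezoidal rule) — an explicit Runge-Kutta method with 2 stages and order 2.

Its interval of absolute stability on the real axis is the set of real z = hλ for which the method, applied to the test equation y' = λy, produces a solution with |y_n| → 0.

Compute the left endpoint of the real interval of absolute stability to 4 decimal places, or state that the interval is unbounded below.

Set f=λy, z=hλ:
  order 2, 2-stage ⇒ R(z)=1+z+z^2/2
  (e.g. R(-0.58)=0.58820, |R|=0.58820)

Need |R(x)|<1, x<0.
x=-0.58: |R|=0.5882
|R(-2.3)|=1.3450 |R(-1.94)|=0.9418 |R(-0.56)|=0.5968
Bisect:
  x_lo=-2.4879 |R|=1.6070  x_hi=-0.0690 |R|=0.9334
  mid=-1.27849 |R|=0.53878 →hi
  mid=-1.88322 |R|=0.89004 →hi
  mid=-2.18558 |R|=1.20280 →lo
  mid=-2.03440 |R|=1.03499 →lo
  mid=-1.95881 |R|=0.95966 →hi
  mid=-1.99660 |R|=0.99661 →hi
  mid=-2.01550 |R|=1.01562 →lo
  mid=-2.00605 |R|=1.00607 →lo
  mid=-2.00133 |R|=1.00133 →lo
  ...
  [-2.00015,-2.00000] ⇒ x*=-2.0000
Interval (-2.0000, 0).

left endpoint -2.0000.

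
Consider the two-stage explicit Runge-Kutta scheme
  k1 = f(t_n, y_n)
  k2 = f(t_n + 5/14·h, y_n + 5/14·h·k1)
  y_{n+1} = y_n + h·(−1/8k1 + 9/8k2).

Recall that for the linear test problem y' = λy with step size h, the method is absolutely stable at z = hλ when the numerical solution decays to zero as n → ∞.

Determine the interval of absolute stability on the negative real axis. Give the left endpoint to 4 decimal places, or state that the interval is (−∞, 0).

z∈(-2.4889,0).

Test eqn y'=λy, z=hλ:
  k1=λy_n ⇒ h·k1=z·y_n;  k2=λ(1+5/14z)y_n ⇒ h·k2=z(1+5/14z)y_n
  y_{n+1}/y_n = 1 − 1/8z + 9/8z(1+5/14z) = 1 + z + 45/112z²
  Hence R(z) = 1 + z + 45/112z².

Need |R(x)|<1, x<0.
x=-1.47: |R|=0.3982
R=1: x+45/112x²=0 ⇒ x=−112/45=-2.4889; min R=1−1/(4·45/112)=0.3778>−1
Confirm numerically:
  x=-2.245: |R|=0.78001 <1
  x=-1.646: |R|=0.44256 <1
  x=-1.010: |R|=0.39986 <1
  x=-2.928: |R|=1.51658 >1
  x=-2.701: |R|=1.23019 >1
  x=-2.575: |R|=1.08909 >1
Stable set (-2.4889, 0).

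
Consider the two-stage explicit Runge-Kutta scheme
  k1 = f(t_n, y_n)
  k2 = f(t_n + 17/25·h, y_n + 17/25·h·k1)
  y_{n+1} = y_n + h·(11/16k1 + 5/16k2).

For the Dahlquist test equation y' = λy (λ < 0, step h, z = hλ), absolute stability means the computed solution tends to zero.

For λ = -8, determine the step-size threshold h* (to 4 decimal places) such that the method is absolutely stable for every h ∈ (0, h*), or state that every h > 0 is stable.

(-4.7059,0); λ=-8 ⇒ h* = (80/17)/8 = 0.5882.

With y'=λy (z=hλ):
  k1=λy_n ⇒ h·k1=z·y_n;  k2=λ(1+17/25z)y_n ⇒ h·k2=z(1+17/25z)y_n
  y_{n+1}/y_n = 1 + 11/16z + 5/16z(1+17/25z) = 1 + z + 17/80z²
  Hence R(z) = 1 + z + 17/80z².

Boundary: |R(x)|=1, x<0.
x=-1.48: |R|=0.0145
R=1: x+17/80x²=0 ⇒ x=−80/17=-4.7059; min R=1−1/(4·17/80)=-0.1765>−1
Confirm numerically:
  x=-4.467: |R|=0.77324 <1
  x=-4.140: |R|=0.50216 <1
  x=-2.859: |R|=0.12205 <1
  x=-2.802: |R|=0.13362 <1
  x=-5.014: |R|=1.32829 >1
  x=-4.985: |R|=1.29567 >1
  x=-4.937: |R|=1.24247 >1
So |R|<1 on (-4.7059, 0).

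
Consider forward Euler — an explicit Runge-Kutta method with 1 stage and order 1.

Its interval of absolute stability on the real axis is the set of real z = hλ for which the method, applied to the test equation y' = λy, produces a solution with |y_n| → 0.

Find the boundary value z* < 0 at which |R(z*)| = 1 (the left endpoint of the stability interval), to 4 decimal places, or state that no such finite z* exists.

left endpoint -2.0000.

Test eqn y'=λy, z=hλ:
  order 1, 1-stage ⇒ R(z)=1+z
  (e.g. R(-1.32)=-0.32000, |R|=0.32000)

Boundary: |R(x)|=1, x<0.
x=-1.32: |R|=0.3200
|R(-2.27)|=1.2700 |R(-1.83)|=0.8300 |R(-0.77)|=0.2300
Bisect:
  x_lo=-2.4599 |R|=1.4599  x_hi=-0.3883 |R|=0.6117
  mid=-1.42408 |R|=0.42408 →hi
  mid=-1.94198 |R|=0.94198 →hi
  mid=-2.20093 |R|=1.20093 →lo
  mid=-2.07146 |R|=1.07146 →lo
  mid=-2.00672 |R|=1.00672 →lo
  mid=-1.97435 |R|=0.97435 →hi
  mid=-1.99053 |R|=0.99053 →hi
  mid=-1.99863 |R|=0.99863 →hi
  mid=-2.00267 |R|=1.00267 →lo
  ...
  [-2.00002,-1.99989] ⇒ x*=-2.0000
Interval (-2.0000, 0).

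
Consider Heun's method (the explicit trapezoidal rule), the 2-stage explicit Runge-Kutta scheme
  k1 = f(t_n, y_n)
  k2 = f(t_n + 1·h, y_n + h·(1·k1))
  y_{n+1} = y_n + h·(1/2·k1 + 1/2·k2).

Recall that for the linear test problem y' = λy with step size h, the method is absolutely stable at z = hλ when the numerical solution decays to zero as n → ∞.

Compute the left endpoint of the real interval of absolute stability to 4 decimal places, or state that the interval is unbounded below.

Set f=λy, z=hλ:
  order 2, 2-stage ⇒ R(z)=1+z+z^2/2
  (e.g. R(-0.36)=0.70480, |R|=0.70480)

Find x<0 with |R(x)|<1.
x=-0.36: |R|=0.7048
|R(-2.32)|=1.3712 |R(-2.04)|=1.0408 |R(-1.82)|=0.8362
Bisect:
  x_lo=-2.8925 |R|=2.2907  x_hi=-0.1294 |R|=0.8790
  mid=-1.51094 |R|=0.63053 →hi
  mid=-2.20171 |R|=1.22206 →lo
  mid=-1.85633 |R|=0.86665 →hi
  mid=-2.02902 |R|=1.02944 →lo
  mid=-1.94267 |R|=0.94432 →hi
  mid=-1.98585 |R|=0.98595 →hi
  mid=-2.00743 |R|=1.00746 →lo
  mid=-1.99664 |R|=0.99665 →hi
  mid=-2.00204 |R|=1.00204 →lo
  ...
  [-2.00001,-1.99985] ⇒ x*=-2.0000
Stable set (-2.0000, 0).

left endpoint -2.0000.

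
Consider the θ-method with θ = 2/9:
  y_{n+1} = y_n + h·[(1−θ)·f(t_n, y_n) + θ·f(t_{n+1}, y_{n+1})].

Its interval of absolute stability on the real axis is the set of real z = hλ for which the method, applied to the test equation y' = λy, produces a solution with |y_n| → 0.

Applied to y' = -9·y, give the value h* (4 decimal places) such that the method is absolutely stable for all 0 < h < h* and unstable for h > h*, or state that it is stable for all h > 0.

Test eqn y'=λy, z=hλ:
  y_{n+1} = y_n + z·[7/9·y_n + 2/9·y_{n+1}] ⇒ (1 − 2/9z)y_{n+1} = (1 + 7/9z)y_n
  ⇒ R(z) = (1 + 7/9z)/(1 − 2/9z).

Find x<0 with |R(x)|<1.
x=-0.93: |R|=0.2293
R=−1: 1+7/9x = −1+2/9x ⇒ -5/9x=2 ⇒ x=2/(-5/9)=-3.6000
Confirm numerically:
  x=-3.316: |R|=0.90916 <1
  x=-3.117: |R|=0.84147 <1
  x=-3.024: |R|=0.80861 <1
  x=-4.094: |R|=1.14370 >1
  x=-3.872: |R|=1.08122 >1
So |R|<1 on (-3.6000, 0).

(-3.6000,0); λ=-9 ⇒ h* = (18/5)/9 = 0.4000.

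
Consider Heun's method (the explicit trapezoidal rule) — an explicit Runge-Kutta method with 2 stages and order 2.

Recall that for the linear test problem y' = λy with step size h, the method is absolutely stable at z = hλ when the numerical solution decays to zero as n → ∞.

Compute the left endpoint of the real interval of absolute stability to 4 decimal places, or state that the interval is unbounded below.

z* = -2.0000.

With y'=λy (z=hλ):
  order 2, 2-stage ⇒ R(z)=1+z+z^2/2
  (e.g. R(-0.46)=0.64580, |R|=0.64580)

Boundary: |R(x)|=1, x<0.
x=-0.46: |R|=0.6458
|R(-1.77)|=0.7964 |R(-1.34)|=0.5578 |R(-1.18)|=0.5162
Bisect:
  x_lo=-2.8089 |R|=2.1360  x_hi=-0.0979 |R|=0.9069
  mid=-1.45335 |R|=0.60276 →hi
  mid=-2.13110 |R|=1.13970 →lo
  mid=-1.79223 |R|=0.81381 →hi
  mid=-1.96167 |R|=0.96240 →hi
  mid=-2.04638 |R|=1.04746 →lo
  mid=-2.00402 |R|=1.00403 →lo
  mid=-1.98284 |R|=0.98299 →hi
  ...
  [-2.00005,-1.99989] ⇒ x*=-2.0000
So |R|<1 on (-2.0000, 0).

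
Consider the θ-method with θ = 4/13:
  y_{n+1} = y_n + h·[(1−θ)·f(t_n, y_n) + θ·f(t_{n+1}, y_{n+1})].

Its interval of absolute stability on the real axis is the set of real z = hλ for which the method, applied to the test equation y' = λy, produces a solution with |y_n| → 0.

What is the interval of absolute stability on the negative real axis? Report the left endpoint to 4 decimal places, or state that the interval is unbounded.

Test eqn y'=λy, z=hλ:
  y_{n+1} = y_n + z·[9/13·y_n + 4/13·y_{n+1}] ⇒ (1 − 4/13z)y_{n+1} = (1 + 9/13z)y_n
  Hence R(z) = (1 + 9/13z)/(1 − 4/13z).

Find x<0 with |R(x)|<1.
x=-0.78: |R|=0.3710
R=−1: 1+9/13x = −1+4/13x ⇒ -5/13x=2 ⇒ x=2/(-5/13)=-5.2000
Confirm numerically:
  x=-5.078: |R|=0.98169 <1
  x=-4.610: |R|=0.90617 <1
  x=-4.110: |R|=0.81488 <1
  x=-2.779: |R|=0.49805 <1
  x=-5.532: |R|=1.04726 >1
  x=-5.322: |R|=1.01779 >1
Interval (-5.2000, 0).

z∈(-5.2000,0).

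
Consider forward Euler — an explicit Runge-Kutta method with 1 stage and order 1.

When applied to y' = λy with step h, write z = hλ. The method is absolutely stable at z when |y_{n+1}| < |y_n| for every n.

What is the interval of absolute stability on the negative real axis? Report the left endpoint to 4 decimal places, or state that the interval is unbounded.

z∈(-2.0000,0).

Test eqn y'=λy, z=hλ:
  order 1, 1-stage ⇒ R(z)=1+z
  (e.g. R(-0.57)=0.43000, |R|=0.43000)

Solve |R(x)|<1 on ℝ⁻.
x=-0.57: |R|=0.4300
|R(-1.91)|=0.9100 |R(-1.41)|=0.4100 |R(-1.25)|=0.2500
Bisect:
  x_lo=-2.4857 |R|=1.4857  x_hi=-0.2723 |R|=0.7277
  mid=-1.37903 |R|=0.37903 →hi
  mid=-1.93238 |R|=0.93238 →hi
  mid=-2.20906 |R|=1.20906 →lo
  mid=-2.07072 |R|=1.07072 →lo
  mid=-2.00155 |R|=1.00155 →lo
  mid=-1.96697 |R|=0.96697 →hi
  mid=-1.98426 |R|=0.98426 →hi
  ...
  [-2.00007,-1.99993] ⇒ x*=-2.0000
Interval (-2.0000, 0).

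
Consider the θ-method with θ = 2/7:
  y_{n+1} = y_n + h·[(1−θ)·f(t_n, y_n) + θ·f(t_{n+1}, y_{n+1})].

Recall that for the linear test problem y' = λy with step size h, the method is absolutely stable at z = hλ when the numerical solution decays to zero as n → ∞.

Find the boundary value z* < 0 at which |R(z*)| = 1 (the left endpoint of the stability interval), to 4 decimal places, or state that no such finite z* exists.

left endpoint -4.6667.

Set f=λy, z=hλ:
  y_{n+1} = y_n + z·[5/7·y_n + 2/7·y_{n+1}] ⇒ (1 − 2/7z)y_{n+1} = (1 + 5/7z)y_n
  Hence R(z) = (1 + 5/7z)/(1 − 2/7z).

Boundary: |R(x)|=1, x<0.
x=-0.97: |R|=0.2405
R=−1: 1+5/7x = −1+2/7x ⇒ -3/7x=2 ⇒ x=2/(-3/7)=-4.6667
Confirm numerically:
  x=-3.713: |R|=0.80168 <1
  x=-2.579: |R|=0.48487 <1
  x=-2.313: |R|=0.39265 <1
  x=-5.210: |R|=1.09357 >1
  x=-5.002: |R|=1.05916 >1
So |R|<1 on (-4.6667, 0).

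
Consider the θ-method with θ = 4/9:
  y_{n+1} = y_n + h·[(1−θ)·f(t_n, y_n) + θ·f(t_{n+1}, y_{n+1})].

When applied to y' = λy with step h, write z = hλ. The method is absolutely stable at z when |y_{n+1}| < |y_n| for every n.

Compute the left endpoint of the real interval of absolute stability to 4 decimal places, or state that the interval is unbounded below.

On y'=λy, z=hλ:
  y_{n+1} = y_n + z·[5/9·y_n + 4/9·y_{n+1}] ⇒ (1 − 4/9z)y_{n+1} = (1 + 5/9z)y_n
  Hence R(z) = (1 + 5/9z)/(1 − 4/9z).

Solve |R(x)|<1 on ℝ⁻.
x=-0.62: |R|=0.5139
R=−1: 1+5/9x = −1+4/9x ⇒ -1/9x=2 ⇒ x=2/(-1/9)=-18.0000
Confirm numerically:
  x=-17.804: |R|=0.99756 <1
  x=-16.195: |R|=0.97554 <1
  x=-14.775: |R|=0.95264 <1
  x=-8.803: |R|=0.79198 <1
  x=-18.468: |R|=1.00565 >1
  x=-18.466: |R|=1.00562 >1
  x=-18.144: |R|=1.00177 >1
So |R|<1 on (-18.0000, 0).

z* = -18.0000.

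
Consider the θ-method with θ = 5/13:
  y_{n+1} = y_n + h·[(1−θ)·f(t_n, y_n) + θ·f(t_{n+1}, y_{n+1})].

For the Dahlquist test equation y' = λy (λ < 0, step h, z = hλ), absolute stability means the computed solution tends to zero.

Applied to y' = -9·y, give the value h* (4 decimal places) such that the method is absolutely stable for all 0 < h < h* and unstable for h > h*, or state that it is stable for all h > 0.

(-8.6667,0); λ=-9 ⇒ h* = (26/3)/9 = 0.9630.

With y'=λy (z=hλ):
  y_{n+1} = y_n + z·[8/13·y_n + 5/13·y_{n+1}] ⇒ (1 − 5/13z)y_{n+1} = (1 + 8/13z)y_n
  so R(z) = (1 + 8/13z)/(1 − 5/13z).

Need |R(x)|<1, x<0.
x=-1.58: |R|=0.0172
R=−1: 1+8/13x = −1+5/13x ⇒ -3/13x=2 ⇒ x=2/(-3/13)=-8.6667
Confirm numerically:
  x=-6.819: |R|=0.88230 <1
  x=-5.269: |R|=0.74093 <1
  x=-4.558: |R|=0.65560 <1
  x=-9.237: |R|=1.02891 >1
  x=-8.951: |R|=1.01477 >1
So |R|<1 on (-8.6667, 0).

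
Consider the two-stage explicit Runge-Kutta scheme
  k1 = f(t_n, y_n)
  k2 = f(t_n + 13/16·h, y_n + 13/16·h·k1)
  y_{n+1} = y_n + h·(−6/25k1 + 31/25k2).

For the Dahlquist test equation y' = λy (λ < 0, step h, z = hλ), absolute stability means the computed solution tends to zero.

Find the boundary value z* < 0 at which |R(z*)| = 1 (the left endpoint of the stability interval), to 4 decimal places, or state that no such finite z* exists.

Set f=λy, z=hλ:
  k1=λy_n ⇒ h·k1=z·y_n;  k2=λ(1+13/16z)y_n ⇒ h·k2=z(1+13/16z)y_n
  y_{n+1}/y_n = 1 − 6/25z + 31/25z(1+13/16z) = 1 + z + 403/400z²
  ⇒ R(z) = 1 + z + 403/400z².

Boundary: |R(x)|=1, x<0.
x=-1: |R|=1.0075
R=1: x+403/400x²=0 ⇒ x=−400/403=-0.9926; min R=1−1/(4·403/400)=0.7519>−1
Confirm numerically:
  x=-0.867: |R|=0.89033 <1
  x=-0.728: |R|=0.80596 <1
  x=-0.425: |R|=0.75698 <1
  x=-1.585: |R|=1.94607 >1
  x=-1.510: |R|=1.78720 >1
  x=-1.076: |R|=1.09046 >1
Stable set (-0.9926, 0).

z* = -0.9926.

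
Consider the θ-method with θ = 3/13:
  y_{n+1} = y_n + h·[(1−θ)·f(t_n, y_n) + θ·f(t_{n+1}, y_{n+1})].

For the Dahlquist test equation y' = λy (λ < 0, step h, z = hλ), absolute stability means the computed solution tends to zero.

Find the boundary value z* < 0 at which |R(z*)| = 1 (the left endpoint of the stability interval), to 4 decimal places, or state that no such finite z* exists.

z* = -3.7143.

With y'=λy (z=hλ):
  y_{n+1} = y_n + z·[10/13·y_n + 3/13·y_{n+1}] ⇒ (1 − 3/13z)y_{n+1} = (1 + 10/13z)y_n
  ⇒ R(z) = (1 + 10/13z)/(1 − 3/13z).

Need |R(x)|<1, x<0.
x=-1.28: |R|=0.0119
R=−1: 1+10/13x = −1+3/13x ⇒ -7/13x=2 ⇒ x=2/(-7/13)=-3.7143
Confirm numerically:
  x=-2.037: |R|=0.38564 <1
  x=-1.839: |R|=0.29108 <1
  x=-1.707: |R|=0.22460 <1
  x=-4.050: |R|=1.09344 >1
  x=-3.980: |R|=1.07458 >1
So |R|<1 on (-3.7143, 0).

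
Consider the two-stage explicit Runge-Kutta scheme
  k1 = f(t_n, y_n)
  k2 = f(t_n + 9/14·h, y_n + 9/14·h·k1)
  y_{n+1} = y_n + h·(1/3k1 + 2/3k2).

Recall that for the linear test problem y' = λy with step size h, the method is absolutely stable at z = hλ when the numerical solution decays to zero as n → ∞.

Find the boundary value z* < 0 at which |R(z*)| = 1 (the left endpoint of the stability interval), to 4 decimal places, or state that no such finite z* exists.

Set f=λy, z=hλ:
  k1=λy_n ⇒ h·k1=z·y_n;  k2=λ(1+9/14z)y_n ⇒ h·k2=z(1+9/14z)y_n
  y_{n+1}/y_n = 1 + 1/3z + 2/3z(1+9/14z) = 1 + z + 3/7z²
  ⇒ R(z) = 1 + z + 3/7z².

Find x<0 with |R(x)|<1.
x=-1.54: |R|=0.4764
R=1: x+3/7x²=0 ⇒ x=−7/3=-2.3333; min R=1−1/(4·3/7)=0.4167>−1
Confirm numerically:
  x=-2.132: |R|=0.81604 <1
  x=-1.922: |R|=0.66118 <1
  x=-1.056: |R|=0.42192 <1
  x=-2.870: |R|=1.66010 >1
  x=-2.632: |R|=1.33690 >1
Interval (-2.3333, 0).

z* = -2.3333.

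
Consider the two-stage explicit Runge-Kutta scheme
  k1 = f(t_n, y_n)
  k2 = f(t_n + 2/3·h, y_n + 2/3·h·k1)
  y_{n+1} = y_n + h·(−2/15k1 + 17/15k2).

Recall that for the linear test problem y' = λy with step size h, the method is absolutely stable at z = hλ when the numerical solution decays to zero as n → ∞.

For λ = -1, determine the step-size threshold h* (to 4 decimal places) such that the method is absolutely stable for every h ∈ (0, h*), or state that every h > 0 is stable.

(-1.3235,0); λ=-1 ⇒ h* = (45/34)/1 = 1.3235.

Set f=λy, z=hλ:
  k1=λy_n ⇒ h·k1=z·y_n;  k2=λ(1+2/3z)y_n ⇒ h·k2=z(1+2/3z)y_n
  y_{n+1}/y_n = 1 − 2/15z + 17/15z(1+2/3z) = 1 + z + 34/45z²
  ⇒ R(z) = 1 + z + 34/45z².

Boundary: |R(x)|=1, x<0.
x=-0.97: |R|=0.7409
R=1: x+34/45x²=0 ⇒ x=−45/34=-1.3235; min R=1−1/(4·34/45)=0.6691>−1
Confirm numerically:
  x=-0.764: |R|=0.67701 <1
  x=-0.633: |R|=0.66974 <1
  x=-0.600: |R|=0.67200 <1
  x=-0.557: |R|=0.67741 <1
  x=-1.724: |R|=1.52164 >1
  x=-1.518: |R|=1.22304 >1
Stable set (-1.3235, 0).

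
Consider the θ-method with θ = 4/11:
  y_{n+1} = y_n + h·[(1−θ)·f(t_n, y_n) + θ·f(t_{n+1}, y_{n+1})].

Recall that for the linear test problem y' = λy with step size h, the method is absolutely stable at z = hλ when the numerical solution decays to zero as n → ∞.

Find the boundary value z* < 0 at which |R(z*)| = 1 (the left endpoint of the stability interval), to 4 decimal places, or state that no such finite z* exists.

Set f=λy, z=hλ:
  y_{n+1} = y_n + z·[7/11·y_n + 4/11·y_{n+1}] ⇒ (1 − 4/11z)y_{n+1} = (1 + 7/11z)y_n
  ⇒ R(z) = (1 + 7/11z)/(1 − 4/11z).

Find x<0 with |R(x)|<1.
x=-0.77: |R|=0.3984
R=−1: 1+7/11x = −1+4/11x ⇒ -3/11x=2 ⇒ x=2/(-3/11)=-7.3333
Confirm numerically:
  x=-7.038: |R|=0.97737 <1
  x=-6.323: |R|=0.91648 <1
  x=-3.365: |R|=0.51329 <1
  x=-7.883: |R|=1.03877 >1
  x=-7.707: |R|=1.02680 >1
  x=-7.684: |R|=1.02521 >1
Interval (-7.3333, 0).

left endpoint -7.3333.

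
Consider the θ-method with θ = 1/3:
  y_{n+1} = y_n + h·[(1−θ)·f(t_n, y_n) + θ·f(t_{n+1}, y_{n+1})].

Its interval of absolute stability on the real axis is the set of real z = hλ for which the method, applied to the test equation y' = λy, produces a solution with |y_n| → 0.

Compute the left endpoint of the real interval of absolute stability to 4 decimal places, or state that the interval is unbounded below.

Test eqn y'=λy, z=hλ:
  y_{n+1} = y_n + z·[2/3·y_n + 1/3·y_{n+1}] ⇒ (1 − 1/3z)y_{n+1} = (1 + 2/3z)y_n
  Hence R(z) = (1 + 2/3z)/(1 − 1/3z).

Need |R(x)|<1, x<0.
x=-0.46: |R|=0.6012
R=−1: 1+2/3x = −1+1/3x ⇒ -1/3x=2 ⇒ x=2/(-1/3)=-6.0000
Confirm numerically:
  x=-5.940: |R|=0.99329 <1
  x=-5.243: |R|=0.90816 <1
  x=-3.187: |R|=0.54534 <1
  x=-2.530: |R|=0.37251 <1
  x=-6.470: |R|=1.04963 >1
  x=-6.377: |R|=1.04020 >1
  x=-6.330: |R|=1.03537 >1
So |R|<1 on (-6.0000, 0).

left endpoint -6.0000.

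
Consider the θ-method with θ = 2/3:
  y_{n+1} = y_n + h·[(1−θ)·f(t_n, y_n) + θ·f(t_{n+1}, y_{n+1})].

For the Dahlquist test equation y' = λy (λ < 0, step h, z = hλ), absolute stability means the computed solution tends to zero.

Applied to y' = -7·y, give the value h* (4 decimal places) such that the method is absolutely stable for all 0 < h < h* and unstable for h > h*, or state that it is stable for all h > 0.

Test eqn y'=λy, z=hλ:
  y_{n+1} = y_n + z·[1/3·y_n + 2/3·y_{n+1}] ⇒ (1 − 2/3z)y_{n+1} = (1 + 1/3z)y_n
  R(z) = (1 + 1/3z)/(1 − 2/3z).

Solve |R(x)|<1 on ℝ⁻.
x=-1.61: |R|=0.2235
x=-2: |R|=0.1429
x=-10: |R|=0.3043
x=-100: |R|=0.4778
θ=2/3≥1/2 ⇒ |1+1/3x|<|1−2/3x| ∀x<0 ⇒ interval (−∞,0).

unbounded; (−∞, 0). Any h>0 works for λ=-7.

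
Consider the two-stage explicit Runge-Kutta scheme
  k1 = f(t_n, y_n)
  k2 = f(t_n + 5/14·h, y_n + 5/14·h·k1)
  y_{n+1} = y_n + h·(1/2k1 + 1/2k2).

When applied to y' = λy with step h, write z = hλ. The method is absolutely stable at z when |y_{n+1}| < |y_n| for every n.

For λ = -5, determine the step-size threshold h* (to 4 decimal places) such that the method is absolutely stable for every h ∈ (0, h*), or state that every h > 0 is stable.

(-5.6000,0); λ=-5 ⇒ h* = (28/5)/5 = 1.1200.

Test eqn y'=λy, z=hλ:
  k1=λy_n ⇒ h·k1=z·y_n;  k2=λ(1+5/14z)y_n ⇒ h·k2=z(1+5/14z)y_n
  y_{n+1}/y_n = 1 + 1/2z + 1/2z(1+5/14z) = 1 + z + 5/28z²
  ⇒ R(z) = 1 + z + 5/28z².

Solve |R(x)|<1 on ℝ⁻.
x=-0.62: |R|=0.4486
R=1: x+5/28x²=0 ⇒ x=−28/5=-5.6000; min R=1−1/(4·5/28)=-0.4000>−1
Confirm numerically:
  x=-5.434: |R|=0.83892 <1
  x=-4.633: |R|=0.19998 <1
  x=-4.222: |R|=0.03891 <1
  x=-2.511: |R|=0.38509 <1
  x=-6.124: |R|=1.57303 >1
  x=-5.816: |R|=1.22433 >1
Stable set (-5.6000, 0).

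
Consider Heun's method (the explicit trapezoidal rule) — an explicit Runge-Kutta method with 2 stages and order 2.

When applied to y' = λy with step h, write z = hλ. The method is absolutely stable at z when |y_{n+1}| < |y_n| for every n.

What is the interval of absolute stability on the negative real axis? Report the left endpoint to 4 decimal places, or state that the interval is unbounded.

Test eqn y'=λy, z=hλ:
  order 2, 2-stage ⇒ R(z)=1+z+z^2/2
  (e.g. R(-0.67)=0.55445, |R|=0.55445)

Find x<0 with |R(x)|<1.
x=-0.67: |R|=0.5544
|R(-1.79)|=0.8121 |R(-1.64)|=0.7048 |R(-0.72)|=0.5392
Bisect:
  x_lo=-2.5575 |R|=1.7129  x_hi=-0.2191 |R|=0.8049
  mid=-1.38827 |R|=0.57538 →hi
  mid=-1.97288 |R|=0.97325 →hi
  mid=-2.26518 |R|=1.30034 →lo
  mid=-2.11903 |R|=1.12611 →lo
  mid=-2.04595 |R|=1.04701 →lo
  mid=-2.00942 |R|=1.00946 →lo
  mid=-1.99115 |R|=0.99119 →hi
  mid=-2.00028 |R|=1.00028 →lo
  mid=-1.99572 |R|=0.99572 →hi
  ...
  [-2.00014,-2.00000] ⇒ x*=-2.0000
So |R|<1 on (-2.0000, 0).

(-2.0000, 0).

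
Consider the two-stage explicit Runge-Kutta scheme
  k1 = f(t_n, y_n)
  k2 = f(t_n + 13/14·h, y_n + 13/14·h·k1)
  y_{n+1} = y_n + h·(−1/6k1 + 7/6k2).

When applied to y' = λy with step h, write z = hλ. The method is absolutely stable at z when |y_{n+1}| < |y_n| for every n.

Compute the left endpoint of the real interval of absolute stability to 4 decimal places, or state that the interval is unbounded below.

On y'=λy, z=hλ:
  k1=λy_n ⇒ h·k1=z·y_n;  k2=λ(1+13/14z)y_n ⇒ h·k2=z(1+13/14z)y_n
  y_{n+1}/y_n = 1 − 1/6z + 7/6z(1+13/14z) = 1 + z + 13/12z²
  R(z) = 1 + z + 13/12z².

Find x<0 with |R(x)|<1.
x=-0.83: |R|=0.9163
R=1: x+13/12x²=0 ⇒ x=−12/13=-0.9231; min R=1−1/(4·13/12)=0.7692>−1
Confirm numerically:
  x=-0.648: |R|=0.80690 <1
  x=-0.396: |R|=0.77388 <1
  x=-0.379: |R|=0.77661 <1
  x=-1.292: |R|=1.51637 >1
  x=-1.042: |R|=1.13424 >1
Interval (-0.9231, 0).

z* = -0.9231.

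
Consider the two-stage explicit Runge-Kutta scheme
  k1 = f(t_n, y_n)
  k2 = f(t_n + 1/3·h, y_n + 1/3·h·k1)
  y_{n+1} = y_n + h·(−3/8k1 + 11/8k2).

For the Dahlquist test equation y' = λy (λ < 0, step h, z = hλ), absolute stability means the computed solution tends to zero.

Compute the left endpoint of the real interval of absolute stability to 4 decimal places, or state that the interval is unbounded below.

z* = -2.1818.

With y'=λy (z=hλ):
  k1=λy_n ⇒ h·k1=z·y_n;  k2=λ(1+1/3z)y_n ⇒ h·k2=z(1+1/3z)y_n
  y_{n+1}/y_n = 1 − 3/8z + 11/8z(1+1/3z) = 1 + z + 11/24z²
  ⇒ R(z) = 1 + z + 11/24z².

Need |R(x)|<1, x<0.
x=-0.82: |R|=0.4882
R=1: x+11/24x²=0 ⇒ x=−24/11=-2.1818; min R=1−1/(4·11/24)=0.4545>−1
Confirm numerically:
  x=-1.731: |R|=0.64233 <1
  x=-1.625: |R|=0.58529 <1
  x=-1.596: |R|=0.57147 <1
  x=-0.958: |R|=0.46264 <1
  x=-2.762: |R|=1.73446 >1
  x=-2.641: |R|=1.55582 >1
  x=-2.387: |R|=1.22448 >1
Stable set (-2.1818, 0).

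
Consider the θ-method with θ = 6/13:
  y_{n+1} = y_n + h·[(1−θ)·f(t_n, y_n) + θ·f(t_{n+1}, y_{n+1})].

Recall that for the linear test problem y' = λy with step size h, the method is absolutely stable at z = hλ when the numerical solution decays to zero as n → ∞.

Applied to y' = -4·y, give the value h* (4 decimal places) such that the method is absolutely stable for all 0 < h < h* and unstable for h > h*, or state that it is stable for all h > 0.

On y'=λy, z=hλ:
  y_{n+1} = y_n + z·[7/13·y_n + 6/13·y_{n+1}] ⇒ (1 − 6/13z)y_{n+1} = (1 + 7/13z)y_n
  ⇒ R(z) = (1 + 7/13z)/(1 − 6/13z).

Boundary: |R(x)|=1, x<0.
x=-1.42: |R|=0.1422
R=−1: 1+7/13x = −1+6/13x ⇒ -1/13x=2 ⇒ x=2/(-1/13)=-26.0000
Confirm numerically:
  x=-24.427: |R|=0.99014 <1
  x=-15.453: |R|=0.90023 <1
  x=-14.656: |R|=0.88761 <1
  x=-12.300: |R|=0.84217 <1
  x=-26.308: |R|=1.00180 >1
  x=-26.206: |R|=1.00121 >1
Stable set (-26.0000, 0).

(-26.0000,0); λ=-4 ⇒ h* = (26)/4 = 6.5000.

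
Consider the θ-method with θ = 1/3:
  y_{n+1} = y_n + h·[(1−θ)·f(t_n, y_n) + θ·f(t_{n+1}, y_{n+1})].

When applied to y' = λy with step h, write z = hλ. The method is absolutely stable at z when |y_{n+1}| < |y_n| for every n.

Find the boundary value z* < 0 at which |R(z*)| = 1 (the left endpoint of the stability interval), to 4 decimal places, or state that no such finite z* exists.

z* = -6.0000.

Test eqn y'=λy, z=hλ:
  y_{n+1} = y_n + z·[2/3·y_n + 1/3·y_{n+1}] ⇒ (1 − 1/3z)y_{n+1} = (1 + 2/3z)y_n
  Hence R(z) = (1 + 2/3z)/(1 − 1/3z).

Need |R(x)|<1, x<0.
x=-0.39: |R|=0.6549
R=−1: 1+2/3x = −1+1/3x ⇒ -1/3x=2 ⇒ x=2/(-1/3)=-6.0000
Confirm numerically:
  x=-4.952: |R|=0.86821 <1
  x=-4.541: |R|=0.80652 <1
  x=-2.589: |R|=0.38969 <1
  x=-2.412: |R|=0.33703 <1
  x=-6.336: |R|=1.03599 >1
  x=-6.270: |R|=1.02913 >1
  x=-6.162: |R|=1.01768 >1
So |R|<1 on (-6.0000, 0).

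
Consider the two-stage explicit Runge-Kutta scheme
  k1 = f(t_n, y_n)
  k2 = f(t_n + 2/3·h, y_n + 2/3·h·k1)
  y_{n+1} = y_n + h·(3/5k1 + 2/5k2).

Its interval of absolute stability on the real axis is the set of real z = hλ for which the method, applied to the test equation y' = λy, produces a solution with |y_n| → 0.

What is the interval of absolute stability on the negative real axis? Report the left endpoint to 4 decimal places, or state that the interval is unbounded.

Test eqn y'=λy, z=hλ:
  k1=λy_n ⇒ h·k1=z·y_n;  k2=λ(1+2/3z)y_n ⇒ h·k2=z(1+2/3z)y_n
  y_{n+1}/y_n = 1 + 3/5z + 2/5z(1+2/3z) = 1 + z + 4/15z²
  ⇒ R(z) = 1 + z + 4/15z².

Solve |R(x)|<1 on ℝ⁻.
x=-1.2: |R|=0.1840
R=1: x+4/15x²=0 ⇒ x=−15/4=-3.7500; min R=1−1/(4·4/15)=0.0625>−1
Confirm numerically:
  x=-3.507: |R|=0.77275 <1
  x=-2.503: |R|=0.16767 <1
  x=-1.764: |R|=0.06579 <1
  x=-1.610: |R|=0.08123 <1
  x=-4.016: |R|=1.28487 >1
  x=-3.790: |R|=1.04043 >1
So |R|<1 on (-3.7500, 0).

z∈(-3.7500,0).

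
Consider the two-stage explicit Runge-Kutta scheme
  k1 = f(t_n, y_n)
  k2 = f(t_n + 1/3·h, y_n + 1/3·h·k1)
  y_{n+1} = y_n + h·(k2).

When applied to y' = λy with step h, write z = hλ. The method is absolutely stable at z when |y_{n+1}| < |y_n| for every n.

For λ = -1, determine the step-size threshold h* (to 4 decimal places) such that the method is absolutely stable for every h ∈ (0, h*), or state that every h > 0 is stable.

(-3.0000,0); λ=-1 ⇒ h* = (3)/1 = 3.0000.

Test eqn y'=λy, z=hλ:
  k1=λy_n ⇒ h·k1=z·y_n;  k2=λ(1+1/3z)y_n ⇒ h·k2=z(1+1/3z)y_n
  y_{n+1}/y_n = 1 + z(1+1/3z) = 1 + z + 1/3z²
  R(z) = 1 + z + 1/3z².

Solve |R(x)|<1 on ℝ⁻.
x=-0.77: |R|=0.4276
R=1: x+1/3x²=0 ⇒ x=−3=-3.0000; min R=1−1/(4·1/3)=0.2500>−1
Confirm numerically:
  x=-2.334: |R|=0.48185 <1
  x=-2.245: |R|=0.43501 <1
  x=-2.008: |R|=0.33602 <1
  x=-1.335: |R|=0.25907 <1
  x=-3.505: |R|=1.59001 >1
  x=-3.246: |R|=1.26617 >1
Stable set (-3.0000, 0).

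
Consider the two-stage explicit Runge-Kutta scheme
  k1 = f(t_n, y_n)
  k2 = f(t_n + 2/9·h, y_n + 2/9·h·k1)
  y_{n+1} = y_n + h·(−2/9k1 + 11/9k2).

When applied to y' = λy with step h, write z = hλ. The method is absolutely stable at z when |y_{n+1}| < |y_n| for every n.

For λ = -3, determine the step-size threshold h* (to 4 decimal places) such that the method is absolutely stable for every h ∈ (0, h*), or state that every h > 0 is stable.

On y'=λy, z=hλ:
  k1=λy_n ⇒ h·k1=z·y_n;  k2=λ(1+2/9z)y_n ⇒ h·k2=z(1+2/9z)y_n
  y_{n+1}/y_n = 1 − 2/9z + 11/9z(1+2/9z) = 1 + z + 22/81z²
  ⇒ R(z) = 1 + z + 22/81z².

Boundary: |R(x)|=1, x<0.
x=-1.54: |R|=0.1041
R=1: x+22/81x²=0 ⇒ x=−81/22=-3.6818; min R=1−1/(4·22/81)=0.0795>−1
Confirm numerically:
  x=-3.166: |R|=0.55645 <1
  x=-2.249: |R|=0.12478 <1
  x=-1.970: |R|=0.08407 <1
  x=-3.941: |R|=1.27743 >1
  x=-3.856: |R|=1.18242 >1
So |R|<1 on (-3.6818, 0).

(-3.6818,0); λ=-3 ⇒ h* = (81/22)/3 = 1.2273.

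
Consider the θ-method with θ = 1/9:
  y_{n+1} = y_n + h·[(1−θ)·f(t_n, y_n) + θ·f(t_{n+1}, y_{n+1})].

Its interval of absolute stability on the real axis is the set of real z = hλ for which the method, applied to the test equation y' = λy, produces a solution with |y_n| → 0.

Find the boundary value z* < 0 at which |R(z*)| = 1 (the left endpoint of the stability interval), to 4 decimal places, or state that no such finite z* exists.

Test eqn y'=λy, z=hλ:
  y_{n+1} = y_n + z·[8/9·y_n + 1/9·y_{n+1}] ⇒ (1 − 1/9z)y_{n+1} = (1 + 8/9z)y_n
  R(z) = (1 + 8/9z)/(1 − 1/9z).

Need |R(x)|<1, x<0.
x=-0.35: |R|=0.6631
R=−1: 1+8/9x = −1+1/9x ⇒ -7/9x=2 ⇒ x=2/(-7/9)=-2.5714
Confirm numerically:
  x=-2.121: |R|=0.71648 <1
  x=-1.857: |R|=0.53938 <1
  x=-1.727: |R|=0.44896 <1
  x=-1.305: |R|=0.13974 <1
  x=-2.808: |R|=1.14024 >1
  x=-2.703: |R|=1.07870 >1
Interval (-2.5714, 0).

z* = -2.5714.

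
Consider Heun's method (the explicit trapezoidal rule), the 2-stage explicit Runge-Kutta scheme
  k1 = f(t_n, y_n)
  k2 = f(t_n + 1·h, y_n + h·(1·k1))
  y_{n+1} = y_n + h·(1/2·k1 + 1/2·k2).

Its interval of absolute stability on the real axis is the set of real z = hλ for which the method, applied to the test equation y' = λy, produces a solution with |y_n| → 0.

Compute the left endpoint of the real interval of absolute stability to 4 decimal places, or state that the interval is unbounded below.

Test eqn y'=λy, z=hλ:
  order 2, 2-stage ⇒ R(z)=1+z+z^2/2
  (e.g. R(-1.41)=0.58405, |R|=0.58405)

Need |R(x)|<1, x<0.
x=-1.41: |R|=0.5840
|R(-2.34)|=1.3978 |R(-1.67)|=0.7244 |R(-1.64)|=0.7048
Bisect:
  x_lo=-2.8003 |R|=2.1206  x_hi=-0.3449 |R|=0.7146
  mid=-1.57262 |R|=0.66395 →hi
  mid=-2.18648 |R|=1.20387 →lo
  mid=-1.87955 |R|=0.88680 →hi
  mid=-2.03301 |R|=1.03356 →lo
  mid=-1.95628 |R|=0.95724 →hi
  mid=-1.99465 |R|=0.99466 →hi
  mid=-2.01383 |R|=1.01393 →lo
  mid=-2.00424 |R|=1.00425 →lo
  mid=-1.99944 |R|=0.99944 →hi
  ...
  [-2.00004,-1.99989] ⇒ x*=-2.0000
So |R|<1 on (-2.0000, 0).

left endpoint -2.0000.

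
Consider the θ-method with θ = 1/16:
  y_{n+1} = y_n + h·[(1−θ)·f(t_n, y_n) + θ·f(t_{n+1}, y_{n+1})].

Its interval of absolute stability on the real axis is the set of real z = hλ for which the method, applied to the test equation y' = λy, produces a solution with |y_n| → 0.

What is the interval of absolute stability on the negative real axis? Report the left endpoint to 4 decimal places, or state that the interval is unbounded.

Set f=λy, z=hλ:
  y_{n+1} = y_n + z·[15/16·y_n + 1/16·y_{n+1}] ⇒ (1 − 1/16z)y_{n+1} = (1 + 15/16z)y_n
  R(z) = (1 + 15/16z)/(1 − 1/16z).

Need |R(x)|<1, x<0.
x=-0.63: |R|=0.3939
R=−1: 1+15/16x = −1+1/16x ⇒ -7/8x=2 ⇒ x=2/(-7/8)=-2.2857
Confirm numerically:
  x=-2.010: |R|=0.78567 <1
  x=-1.944: |R|=0.73339 <1
  x=-1.138: |R|=0.06243 <1
  x=-0.918: |R|=0.13181 <1
  x=-2.657: |R|=1.27861 >1
  x=-2.654: |R|=1.27640 >1
Interval (-2.2857, 0).

(-2.2857, 0).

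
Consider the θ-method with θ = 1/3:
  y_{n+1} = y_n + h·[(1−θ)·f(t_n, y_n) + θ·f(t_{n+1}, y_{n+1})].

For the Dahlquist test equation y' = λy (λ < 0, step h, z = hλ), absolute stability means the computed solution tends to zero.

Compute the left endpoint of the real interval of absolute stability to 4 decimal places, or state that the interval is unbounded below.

left endpoint -6.0000.

Test eqn y'=λy, z=hλ:
  y_{n+1} = y_n + z·[2/3·y_n + 1/3·y_{n+1}] ⇒ (1 − 1/3z)y_{n+1} = (1 + 2/3z)y_n
  Hence R(z) = (1 + 2/3z)/(1 − 1/3z).

Boundary: |R(x)|=1, x<0.
x=-0.36: |R|=0.6786
R=−1: 1+2/3x = −1+1/3x ⇒ -1/3x=2 ⇒ x=2/(-1/3)=-6.0000
Confirm numerically:
  x=-5.727: |R|=0.96872 <1
  x=-3.842: |R|=0.68460 <1
  x=-2.866: |R|=0.46573 <1
  x=-6.565: |R|=1.05907 >1
  x=-6.413: |R|=1.04388 >1
  x=-6.106: |R|=1.01164 >1
So |R|<1 on (-6.0000, 0).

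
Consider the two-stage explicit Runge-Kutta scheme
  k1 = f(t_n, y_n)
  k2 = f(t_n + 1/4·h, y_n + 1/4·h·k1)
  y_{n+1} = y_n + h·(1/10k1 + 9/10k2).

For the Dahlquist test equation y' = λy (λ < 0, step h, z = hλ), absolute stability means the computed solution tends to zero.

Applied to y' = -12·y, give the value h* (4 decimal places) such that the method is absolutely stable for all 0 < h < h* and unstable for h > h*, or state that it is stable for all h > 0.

On y'=λy, z=hλ:
  k1=λy_n ⇒ h·k1=z·y_n;  k2=λ(1+1/4z)y_n ⇒ h·k2=z(1+1/4z)y_n
  y_{n+1}/y_n = 1 + 1/10z + 9/10z(1+1/4z) = 1 + z + 9/40z²
  so R(z) = 1 + z + 9/40z².

Solve |R(x)|<1 on ℝ⁻.
x=-0.93: |R|=0.2646
R=1: x+9/40x²=0 ⇒ x=−40/9=-4.4444; min R=1−1/(4·9/40)=-0.1111>−1
Confirm numerically:
  x=-3.585: |R|=0.30675 <1
  x=-3.339: |R|=0.16951 <1
  x=-2.329: |R|=0.10855 <1
  x=-5.022: |R|=1.65261 >1
  x=-4.860: |R|=1.45441 >1
Interval (-4.4444, 0).

(-4.4444,0); λ=-12 ⇒ h* = (40/9)/12 = 0.3704.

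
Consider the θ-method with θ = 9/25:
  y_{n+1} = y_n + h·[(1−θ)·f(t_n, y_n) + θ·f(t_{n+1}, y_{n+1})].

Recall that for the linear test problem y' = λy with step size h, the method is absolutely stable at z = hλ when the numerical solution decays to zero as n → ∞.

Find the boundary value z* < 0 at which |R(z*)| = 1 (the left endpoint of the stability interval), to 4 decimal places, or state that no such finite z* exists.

Set f=λy, z=hλ:
  y_{n+1} = y_n + z·[16/25·y_n + 9/25·y_{n+1}] ⇒ (1 − 9/25z)y_{n+1} = (1 + 16/25z)y_n
  R(z) = (1 + 16/25z)/(1 − 9/25z).

Need |R(x)|<1, x<0.
x=-1.63: |R|=0.0272
R=−1: 1+16/25x = −1+9/25x ⇒ -7/25x=2 ⇒ x=2/(-7/25)=-7.1429
Confirm numerically:
  x=-5.487: |R|=0.84417 <1
  x=-4.633: |R|=0.73658 <1
  x=-3.659: |R|=0.57903 <1
  x=-7.358: |R|=1.01651 >1
  x=-7.217: |R|=1.00577 >1
Stable set (-7.1429, 0).

z* = -7.1429.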